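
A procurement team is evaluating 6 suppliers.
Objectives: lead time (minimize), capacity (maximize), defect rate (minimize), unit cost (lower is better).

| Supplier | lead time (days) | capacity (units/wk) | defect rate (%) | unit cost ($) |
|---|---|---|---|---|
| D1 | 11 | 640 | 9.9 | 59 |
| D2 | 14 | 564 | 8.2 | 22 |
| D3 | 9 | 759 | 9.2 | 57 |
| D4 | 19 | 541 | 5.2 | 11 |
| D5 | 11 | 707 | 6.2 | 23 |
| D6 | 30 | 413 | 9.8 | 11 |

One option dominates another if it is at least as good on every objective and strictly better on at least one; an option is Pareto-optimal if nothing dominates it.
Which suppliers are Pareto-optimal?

D2, D3, D4, D5

D1: dominated by D3 (lead time 9≤11, capacity 759≥640, defect rate 9.2≤9.9, unit cost 57≤59).
D2: not dominated.
D3: not dominated (best lead time).
D4: not dominated (best defect rate).
D5: not dominated.
D6: dominated by D4 (lead time 19≤30, capacity 541≥413, defect rate 5.2≤9.8, unit cost 11≤11).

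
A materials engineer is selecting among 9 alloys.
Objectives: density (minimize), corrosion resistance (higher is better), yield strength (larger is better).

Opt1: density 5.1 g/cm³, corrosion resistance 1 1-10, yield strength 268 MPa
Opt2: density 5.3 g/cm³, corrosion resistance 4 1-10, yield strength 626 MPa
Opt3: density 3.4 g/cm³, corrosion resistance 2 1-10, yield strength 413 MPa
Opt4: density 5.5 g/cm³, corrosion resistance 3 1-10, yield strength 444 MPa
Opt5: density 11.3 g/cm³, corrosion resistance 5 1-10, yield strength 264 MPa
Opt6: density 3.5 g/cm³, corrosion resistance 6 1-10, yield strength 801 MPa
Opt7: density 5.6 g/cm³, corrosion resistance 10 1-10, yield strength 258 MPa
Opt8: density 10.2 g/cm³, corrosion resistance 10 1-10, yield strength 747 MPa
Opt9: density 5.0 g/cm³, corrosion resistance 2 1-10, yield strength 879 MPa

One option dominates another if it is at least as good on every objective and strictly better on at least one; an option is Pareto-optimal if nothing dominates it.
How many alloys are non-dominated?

5

Opt1: dominated by Opt3 (density 3.4≤5.1, corrosion resistance 2≥1, yield strength 413≥268).
Opt2: dominated by Opt6 (density 3.5≤5.3, corrosion resistance 6≥4, yield strength 801≥626).
Opt3: not dominated (best density).
Opt4: dominated by Opt2 (density 5.3≤5.5, corrosion resistance 4≥3, yield strength 626≥444).
Opt5: dominated by Opt6 (density 3.5≤11.3, corrosion resistance 6≥5, yield strength 801≥264).
Opt6: not dominated.
Opt7: not dominated.
Opt8: not dominated.
Opt9: not dominated (best yield strength).
Pareto-optimal: Opt3, Opt6, Opt7, Opt8, Opt9 → 5.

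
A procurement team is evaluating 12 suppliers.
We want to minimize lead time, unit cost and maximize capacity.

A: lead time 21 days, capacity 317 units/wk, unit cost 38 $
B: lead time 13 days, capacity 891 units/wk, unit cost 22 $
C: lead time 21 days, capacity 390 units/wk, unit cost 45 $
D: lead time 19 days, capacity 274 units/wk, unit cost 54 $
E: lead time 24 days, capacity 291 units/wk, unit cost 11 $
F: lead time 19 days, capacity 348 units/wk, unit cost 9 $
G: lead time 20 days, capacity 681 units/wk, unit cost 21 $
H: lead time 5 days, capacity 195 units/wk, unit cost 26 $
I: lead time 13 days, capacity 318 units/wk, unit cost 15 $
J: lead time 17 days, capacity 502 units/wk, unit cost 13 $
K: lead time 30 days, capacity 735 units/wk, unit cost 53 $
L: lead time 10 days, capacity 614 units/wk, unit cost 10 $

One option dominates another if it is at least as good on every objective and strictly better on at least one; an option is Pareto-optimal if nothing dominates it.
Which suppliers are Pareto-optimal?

B, F, G, H, L

A: dominated by B (lead time 13≤21, capacity 891≥317, unit cost 22≤38).
B: not dominated (best capacity).
C: dominated by B (lead time 13≤21, capacity 891≥390, unit cost 22≤45).
D: dominated by B (lead time 13≤19, capacity 891≥274, unit cost 22≤54).
E: dominated by F (lead time 19≤24, capacity 348≥291, unit cost 9≤11).
F: not dominated (best unit cost).
G: not dominated.
H: not dominated (best lead time).
I: dominated by L (lead time 10≤13, capacity 614≥318, unit cost 10≤15).
J: dominated by L (lead time 10≤17, capacity 614≥502, unit cost 10≤13).
K: dominated by B (lead time 13≤30, capacity 891≥735, unit cost 22≤53).
L: not dominated.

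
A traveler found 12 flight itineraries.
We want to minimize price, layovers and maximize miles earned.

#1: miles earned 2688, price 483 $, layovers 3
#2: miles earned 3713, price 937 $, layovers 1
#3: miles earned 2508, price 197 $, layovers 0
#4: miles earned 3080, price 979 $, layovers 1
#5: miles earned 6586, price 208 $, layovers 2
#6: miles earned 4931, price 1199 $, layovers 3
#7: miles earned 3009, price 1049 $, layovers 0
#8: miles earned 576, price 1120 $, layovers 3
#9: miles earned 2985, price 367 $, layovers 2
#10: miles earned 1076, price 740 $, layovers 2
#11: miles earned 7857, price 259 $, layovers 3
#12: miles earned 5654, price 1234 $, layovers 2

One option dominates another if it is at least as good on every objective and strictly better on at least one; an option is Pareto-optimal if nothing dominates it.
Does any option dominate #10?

#3 vs #10: miles earned 2508≥1076, price 197≤740, layovers 0≤2 — #3 is at least as good on every objective and strictly better on at least one, so #3 dominates #10.

Yes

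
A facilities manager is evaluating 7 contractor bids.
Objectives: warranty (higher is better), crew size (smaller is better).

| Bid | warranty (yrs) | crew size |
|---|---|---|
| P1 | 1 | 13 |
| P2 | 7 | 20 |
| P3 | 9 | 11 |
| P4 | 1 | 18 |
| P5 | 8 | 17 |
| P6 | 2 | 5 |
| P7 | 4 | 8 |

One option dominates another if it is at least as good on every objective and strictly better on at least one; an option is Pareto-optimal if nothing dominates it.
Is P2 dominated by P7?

No

P7 vs P2: P7 is worse on warranty (4 vs 7), so it does not dominate P2.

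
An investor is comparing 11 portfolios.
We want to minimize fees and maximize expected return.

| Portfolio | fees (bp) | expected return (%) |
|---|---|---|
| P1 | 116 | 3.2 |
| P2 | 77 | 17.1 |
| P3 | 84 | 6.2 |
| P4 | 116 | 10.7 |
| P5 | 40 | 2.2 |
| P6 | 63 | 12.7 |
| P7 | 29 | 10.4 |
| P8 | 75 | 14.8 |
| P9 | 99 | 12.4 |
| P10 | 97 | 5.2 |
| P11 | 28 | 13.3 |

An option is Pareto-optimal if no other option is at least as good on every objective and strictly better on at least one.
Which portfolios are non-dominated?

P1: dominated by P2 (fees 77≤116, expected return 17.1≥3.2).
P2: not dominated (best expected return).
P3: dominated by P2 (fees 77≤84, expected return 17.1≥6.2).
P4: dominated by P2 (fees 77≤116, expected return 17.1≥10.7).
P5: dominated by P7 (fees 29≤40, expected return 10.4≥2.2).
P6: dominated by P11 (fees 28≤63, expected return 13.3≥12.7).
P7: dominated by P11 (fees 28≤29, expected return 13.3≥10.4).
P8: not dominated.
P9: dominated by P2 (fees 77≤99, expected return 17.1≥12.4).
P10: dominated by P2 (fees 77≤97, expected return 17.1≥5.2).
P11: not dominated (best fees).

P2, P8, P11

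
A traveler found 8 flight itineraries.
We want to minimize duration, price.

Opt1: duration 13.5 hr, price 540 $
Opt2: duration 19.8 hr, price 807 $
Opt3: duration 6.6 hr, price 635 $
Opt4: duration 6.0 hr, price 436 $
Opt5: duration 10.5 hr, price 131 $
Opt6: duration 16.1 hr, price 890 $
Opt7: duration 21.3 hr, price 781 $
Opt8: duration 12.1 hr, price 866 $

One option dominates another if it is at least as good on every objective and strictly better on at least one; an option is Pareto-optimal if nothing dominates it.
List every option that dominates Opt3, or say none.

Opt4

Opt4: duration 6.0≤6.6, price 436≤635 — dominates Opt3.
Others (Opt1, Opt2, Opt5, Opt6, Opt7, Opt8) are each worse than Opt3 on at least one objective.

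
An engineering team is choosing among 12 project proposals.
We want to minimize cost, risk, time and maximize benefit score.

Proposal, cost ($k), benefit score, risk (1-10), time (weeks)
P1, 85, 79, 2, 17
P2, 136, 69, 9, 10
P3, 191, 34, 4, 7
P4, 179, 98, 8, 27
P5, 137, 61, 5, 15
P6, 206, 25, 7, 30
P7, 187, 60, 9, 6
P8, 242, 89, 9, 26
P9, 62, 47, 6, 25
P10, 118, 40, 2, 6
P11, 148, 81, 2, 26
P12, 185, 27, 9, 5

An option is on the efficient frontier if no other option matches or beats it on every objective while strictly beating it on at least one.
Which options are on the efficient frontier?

P1: not dominated.
P2: not dominated.
P3: dominated by P10 (cost 118≤191, benefit score 40≥34, risk 2≤4, time 6≤7).
P4: not dominated (best benefit score).
P5: not dominated.
P6: dominated by P1 (cost 85≤206, benefit score 79≥25, risk 2≤7, time 17≤30).
P7: not dominated.
P8: not dominated.
P9: not dominated (best cost).
P10: not dominated.
P11: not dominated.
P12: not dominated (best time).

P1, P2, P4, P5, P7, P8, P9, P10, P11, P12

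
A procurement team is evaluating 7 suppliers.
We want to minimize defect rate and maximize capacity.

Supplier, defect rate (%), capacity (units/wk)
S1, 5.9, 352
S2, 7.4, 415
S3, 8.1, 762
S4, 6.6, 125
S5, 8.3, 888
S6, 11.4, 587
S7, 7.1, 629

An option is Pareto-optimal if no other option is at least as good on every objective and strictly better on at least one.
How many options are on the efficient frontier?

4

S1: not dominated (best defect rate).
S2: dominated by S7 (defect rate 7.1≤7.4, capacity 629≥415).
S3: not dominated.
S4: dominated by S1 (defect rate 5.9≤6.6, capacity 352≥125).
S5: not dominated (best capacity).
S6: dominated by S3 (defect rate 8.1≤11.4, capacity 762≥587).
S7: not dominated.
Pareto-optimal: S1, S3, S5, S7 → 4.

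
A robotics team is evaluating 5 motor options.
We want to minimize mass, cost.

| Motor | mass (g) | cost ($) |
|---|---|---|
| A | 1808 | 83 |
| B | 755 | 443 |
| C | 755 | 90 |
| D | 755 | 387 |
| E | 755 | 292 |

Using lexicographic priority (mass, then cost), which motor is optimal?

First minimize mass: best is 755, kept {B, C, D, E}.
Then minimize cost: best is 90, kept {C}.

C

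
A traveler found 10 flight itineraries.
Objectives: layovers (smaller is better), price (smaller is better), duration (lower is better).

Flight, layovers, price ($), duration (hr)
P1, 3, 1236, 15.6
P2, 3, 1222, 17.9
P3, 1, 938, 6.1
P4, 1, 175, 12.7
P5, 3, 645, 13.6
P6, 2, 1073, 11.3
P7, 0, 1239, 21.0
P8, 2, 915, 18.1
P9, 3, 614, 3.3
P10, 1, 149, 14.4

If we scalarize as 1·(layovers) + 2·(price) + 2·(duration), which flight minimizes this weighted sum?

P10

P1: 1·3 + 2·1236 + 2·15.6 = 2506.2
P2: 1·3 + 2·1222 + 2·17.9 = 2482.8
P3: 1·1 + 2·938 + 2·6.1 = 1889.2
P4: 1·1 + 2·175 + 2·12.7 = 376.4
P5: 1·3 + 2·645 + 2·13.6 = 1320.2
P6: 1·2 + 2·1073 + 2·11.3 = 2170.6
P7: 1·0 + 2·1239 + 2·21.0 = 2520.0
P8: 1·2 + 2·915 + 2·18.1 = 1868.2
P9: 1·3 + 2·614 + 2·3.3 = 1237.6
P10: 1·1 + 2·149 + 2·14.4 = 327.8
Lowest: P10 at 327.8.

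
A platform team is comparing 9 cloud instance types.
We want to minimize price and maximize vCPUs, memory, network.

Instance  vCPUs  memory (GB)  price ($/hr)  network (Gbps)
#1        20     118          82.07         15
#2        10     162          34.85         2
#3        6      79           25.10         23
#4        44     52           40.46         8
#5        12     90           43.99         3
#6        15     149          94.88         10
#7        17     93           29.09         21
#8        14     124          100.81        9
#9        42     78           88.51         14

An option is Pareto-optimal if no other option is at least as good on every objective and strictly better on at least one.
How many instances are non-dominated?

#1: not dominated.
#2: not dominated (best memory).
#3: not dominated (best price).
#4: not dominated (best vCPUs).
#5: dominated by #7 (vCPUs 17≥12, memory 93≥90, price 29.09≤43.99, network 21≥3).
#6: not dominated.
#7: not dominated.
#8: dominated by #6 (vCPUs 15≥14, memory 149≥124, price 94.88≤100.81, network 10≥9).
#9: not dominated.
Pareto-optimal: #1, #2, #3, #4, #6, #7, #9 → 7.

7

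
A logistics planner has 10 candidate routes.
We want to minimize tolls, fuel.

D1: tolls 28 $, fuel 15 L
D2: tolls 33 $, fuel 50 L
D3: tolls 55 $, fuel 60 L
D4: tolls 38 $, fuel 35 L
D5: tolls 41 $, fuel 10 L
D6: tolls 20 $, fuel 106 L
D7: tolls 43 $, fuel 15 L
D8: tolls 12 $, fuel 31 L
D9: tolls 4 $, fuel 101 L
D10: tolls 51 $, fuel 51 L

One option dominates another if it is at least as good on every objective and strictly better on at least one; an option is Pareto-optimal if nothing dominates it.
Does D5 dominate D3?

D5 vs D3: tolls 41≤55, fuel 10≤60 — D5 is at least as good on every objective with at least one strict improvement.

Yes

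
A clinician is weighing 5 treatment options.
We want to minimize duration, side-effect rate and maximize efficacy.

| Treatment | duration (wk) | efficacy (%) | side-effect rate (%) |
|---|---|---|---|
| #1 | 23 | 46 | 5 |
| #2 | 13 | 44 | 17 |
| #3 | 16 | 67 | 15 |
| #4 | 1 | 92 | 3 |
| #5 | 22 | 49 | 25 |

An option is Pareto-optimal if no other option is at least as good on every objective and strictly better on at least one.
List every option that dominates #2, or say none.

#4: duration 1≤13, efficacy 92≥44, side-effect rate 3≤17 — dominates #2.
Others (#1, #3, #5) are each worse than #2 on at least one objective.

#4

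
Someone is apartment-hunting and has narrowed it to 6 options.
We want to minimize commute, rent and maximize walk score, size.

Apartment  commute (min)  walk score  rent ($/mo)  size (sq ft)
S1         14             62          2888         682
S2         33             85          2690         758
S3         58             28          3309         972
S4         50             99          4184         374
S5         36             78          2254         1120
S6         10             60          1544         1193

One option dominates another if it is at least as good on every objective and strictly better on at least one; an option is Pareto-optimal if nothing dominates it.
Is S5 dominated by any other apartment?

S1: worse on walk score (62 vs 78).
S2: worse on rent (2690 vs 2254).
S3: worse on commute (58 vs 36).
S4: worse on commute (50 vs 36).
S6: worse on walk score (60 vs 78).
No option is at least as good as S5 on every objective and strictly better on one.

No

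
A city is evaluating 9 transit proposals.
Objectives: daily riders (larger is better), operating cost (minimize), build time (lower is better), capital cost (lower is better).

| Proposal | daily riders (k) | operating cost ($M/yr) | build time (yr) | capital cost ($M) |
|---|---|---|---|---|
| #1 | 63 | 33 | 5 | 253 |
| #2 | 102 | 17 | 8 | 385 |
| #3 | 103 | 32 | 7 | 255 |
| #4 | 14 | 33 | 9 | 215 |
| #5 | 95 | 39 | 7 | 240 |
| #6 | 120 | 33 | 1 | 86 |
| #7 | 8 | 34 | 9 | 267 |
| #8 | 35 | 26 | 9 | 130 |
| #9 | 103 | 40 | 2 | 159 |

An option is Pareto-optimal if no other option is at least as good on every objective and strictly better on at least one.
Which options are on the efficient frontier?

#1: dominated by #6 (daily riders 120≥63, operating cost 33≤33, build time 1≤5, capital cost 86≤253).
#2: not dominated (best operating cost).
#3: not dominated.
#4: dominated by #6 (daily riders 120≥14, operating cost 33≤33, build time 1≤9, capital cost 86≤215).
#5: dominated by #6 (daily riders 120≥95, operating cost 33≤39, build time 1≤7, capital cost 86≤240).
#6: not dominated (best daily riders).
#7: dominated by #1 (daily riders 63≥8, operating cost 33≤34, build time 5≤9, capital cost 253≤267).
#8: not dominated.
#9: dominated by #6 (daily riders 120≥103, operating cost 33≤40, build time 1≤2, capital cost 86≤159).

#2, #3, #6, #8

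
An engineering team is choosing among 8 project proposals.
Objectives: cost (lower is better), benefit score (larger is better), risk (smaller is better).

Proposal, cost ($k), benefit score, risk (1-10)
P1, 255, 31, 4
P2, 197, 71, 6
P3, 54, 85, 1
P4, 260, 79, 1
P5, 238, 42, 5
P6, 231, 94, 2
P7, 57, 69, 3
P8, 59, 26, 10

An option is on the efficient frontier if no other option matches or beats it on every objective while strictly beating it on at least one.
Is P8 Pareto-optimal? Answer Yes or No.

P3 vs P8: cost 54≤59, benefit score 85≥26, risk 1≤10 — P3 is at least as good on every objective and strictly better on at least one, so P3 dominates P8.

No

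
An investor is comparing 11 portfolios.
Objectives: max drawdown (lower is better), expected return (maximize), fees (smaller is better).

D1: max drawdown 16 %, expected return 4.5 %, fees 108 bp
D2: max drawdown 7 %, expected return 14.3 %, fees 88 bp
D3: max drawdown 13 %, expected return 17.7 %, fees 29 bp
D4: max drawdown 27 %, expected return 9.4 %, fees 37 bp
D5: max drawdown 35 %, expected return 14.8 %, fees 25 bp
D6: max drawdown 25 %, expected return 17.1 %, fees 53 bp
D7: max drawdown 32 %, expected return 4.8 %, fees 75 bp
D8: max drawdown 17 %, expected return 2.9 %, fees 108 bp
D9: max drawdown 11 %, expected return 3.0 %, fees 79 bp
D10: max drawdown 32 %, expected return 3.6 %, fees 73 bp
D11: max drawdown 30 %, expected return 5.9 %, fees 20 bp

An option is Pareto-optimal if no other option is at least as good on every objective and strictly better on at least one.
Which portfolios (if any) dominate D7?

D3: max drawdown 13≤32, expected return 17.7≥4.8, fees 29≤75 — dominates D7.
D4: max drawdown 27≤32, expected return 9.4≥4.8, fees 37≤75 — dominates D7.
D6: max drawdown 25≤32, expected return 17.1≥4.8, fees 53≤75 — dominates D7.
D11: max drawdown 30≤32, expected return 5.9≥4.8, fees 20≤75 — dominates D7.
Others (D1, D2, D5, D8, D9, D10) are each worse than D7 on at least one objective.

D3, D4, D6, D11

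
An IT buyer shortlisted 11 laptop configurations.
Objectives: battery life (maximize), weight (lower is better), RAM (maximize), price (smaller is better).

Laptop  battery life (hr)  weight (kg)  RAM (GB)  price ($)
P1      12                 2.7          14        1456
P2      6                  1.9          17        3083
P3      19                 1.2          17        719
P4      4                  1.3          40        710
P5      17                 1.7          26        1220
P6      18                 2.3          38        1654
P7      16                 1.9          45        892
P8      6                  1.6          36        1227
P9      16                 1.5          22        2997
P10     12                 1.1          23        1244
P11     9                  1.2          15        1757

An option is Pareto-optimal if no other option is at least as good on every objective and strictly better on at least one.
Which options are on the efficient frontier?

P1: dominated by P3 (battery life 19≥12, weight 1.2≤2.7, RAM 17≥14, price 719≤1456).
P2: dominated by P3 (battery life 19≥6, weight 1.2≤1.9, RAM 17≥17, price 719≤3083).
P3: not dominated (best battery life).
P4: not dominated (best price).
P5: not dominated.
P6: not dominated.
P7: not dominated (best RAM).
P8: not dominated.
P9: not dominated.
P10: not dominated (best weight).
P11: dominated by P3 (battery life 19≥9, weight 1.2≤1.2, RAM 17≥15, price 719≤1757).

P3, P4, P5, P6, P7, P8, P9, P10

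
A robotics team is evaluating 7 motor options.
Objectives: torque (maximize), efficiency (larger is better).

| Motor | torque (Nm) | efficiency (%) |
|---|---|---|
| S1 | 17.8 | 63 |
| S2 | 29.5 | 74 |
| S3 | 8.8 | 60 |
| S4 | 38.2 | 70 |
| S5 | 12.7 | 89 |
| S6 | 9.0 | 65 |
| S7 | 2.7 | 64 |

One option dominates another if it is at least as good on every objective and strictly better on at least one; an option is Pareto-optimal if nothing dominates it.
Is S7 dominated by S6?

Yes

S6 vs S7: torque 9.0≥2.7, efficiency 65≥64 — S6 is at least as good on every objective with at least one strict improvement.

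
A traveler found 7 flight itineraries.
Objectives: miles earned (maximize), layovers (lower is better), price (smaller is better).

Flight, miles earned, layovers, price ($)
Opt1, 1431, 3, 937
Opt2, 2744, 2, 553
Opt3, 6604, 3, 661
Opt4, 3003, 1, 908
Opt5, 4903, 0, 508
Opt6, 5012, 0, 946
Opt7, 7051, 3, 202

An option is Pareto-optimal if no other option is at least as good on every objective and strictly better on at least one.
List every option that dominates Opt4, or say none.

Opt5: miles earned 4903≥3003, layovers 0≤1, price 508≤908 — dominates Opt4.
Others (Opt1, Opt2, Opt3, Opt6, Opt7) are each worse than Opt4 on at least one objective.

Opt5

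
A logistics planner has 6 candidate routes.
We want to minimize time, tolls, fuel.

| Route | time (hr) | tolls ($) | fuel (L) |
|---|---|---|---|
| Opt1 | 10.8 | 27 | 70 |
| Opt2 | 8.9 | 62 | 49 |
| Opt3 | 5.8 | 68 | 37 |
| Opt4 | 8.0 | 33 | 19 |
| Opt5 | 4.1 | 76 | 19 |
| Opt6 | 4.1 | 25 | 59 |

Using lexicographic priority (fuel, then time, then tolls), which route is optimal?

Opt5

First minimize fuel: best is 19, kept {Opt4, Opt5}.
Then minimize time: best is 4.1, kept {Opt5}.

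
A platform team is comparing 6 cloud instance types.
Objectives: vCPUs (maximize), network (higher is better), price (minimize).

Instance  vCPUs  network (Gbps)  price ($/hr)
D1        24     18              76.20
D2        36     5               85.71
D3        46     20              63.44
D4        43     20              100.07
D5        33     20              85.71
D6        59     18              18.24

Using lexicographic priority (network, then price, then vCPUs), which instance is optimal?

D3

First maximize network: best is 20, kept {D3, D4, D5}.
Then minimize price: best is 63.44, kept {D3}.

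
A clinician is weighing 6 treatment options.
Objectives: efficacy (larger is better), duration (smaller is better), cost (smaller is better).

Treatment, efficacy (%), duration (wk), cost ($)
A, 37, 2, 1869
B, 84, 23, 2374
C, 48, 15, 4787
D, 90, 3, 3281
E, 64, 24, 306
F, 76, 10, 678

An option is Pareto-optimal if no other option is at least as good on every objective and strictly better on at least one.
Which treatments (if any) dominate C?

D: efficacy 90≥48, duration 3≤15, cost 3281≤4787 — dominates C.
F: efficacy 76≥48, duration 10≤15, cost 678≤4787 — dominates C.
Others (A, B, E) are each worse than C on at least one objective.

D, F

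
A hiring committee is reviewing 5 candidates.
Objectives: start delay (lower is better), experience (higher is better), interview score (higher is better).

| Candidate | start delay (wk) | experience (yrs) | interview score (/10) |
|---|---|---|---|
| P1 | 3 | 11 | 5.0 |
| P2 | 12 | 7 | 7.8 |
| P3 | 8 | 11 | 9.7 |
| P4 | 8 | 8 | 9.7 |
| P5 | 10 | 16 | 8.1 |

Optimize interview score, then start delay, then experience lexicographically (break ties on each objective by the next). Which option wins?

P3

First maximize interview score: best is 9.7, kept {P3, P4}.
Then minimize start delay: best is 8, kept {P3, P4}.
Then maximize experience: best is 11, kept {P3}.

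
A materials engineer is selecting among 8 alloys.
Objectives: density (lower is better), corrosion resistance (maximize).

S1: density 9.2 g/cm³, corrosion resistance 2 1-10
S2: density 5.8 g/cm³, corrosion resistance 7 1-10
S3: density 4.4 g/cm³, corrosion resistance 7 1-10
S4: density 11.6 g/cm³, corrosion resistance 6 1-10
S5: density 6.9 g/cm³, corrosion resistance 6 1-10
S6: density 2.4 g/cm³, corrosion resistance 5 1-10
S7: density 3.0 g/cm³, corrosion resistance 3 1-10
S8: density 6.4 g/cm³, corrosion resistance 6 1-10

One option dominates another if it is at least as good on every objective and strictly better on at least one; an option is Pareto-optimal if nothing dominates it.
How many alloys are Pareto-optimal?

S1: dominated by S2 (density 5.8≤9.2, corrosion resistance 7≥2).
S2: dominated by S3 (density 4.4≤5.8, corrosion resistance 7≥7).
S3: not dominated.
S4: dominated by S2 (density 5.8≤11.6, corrosion resistance 7≥6).
S5: dominated by S2 (density 5.8≤6.9, corrosion resistance 7≥6).
S6: not dominated (best density).
S7: dominated by S6 (density 2.4≤3.0, corrosion resistance 5≥3).
S8: dominated by S2 (density 5.8≤6.4, corrosion resistance 7≥6).
Pareto-optimal: S3, S6 → 2.

2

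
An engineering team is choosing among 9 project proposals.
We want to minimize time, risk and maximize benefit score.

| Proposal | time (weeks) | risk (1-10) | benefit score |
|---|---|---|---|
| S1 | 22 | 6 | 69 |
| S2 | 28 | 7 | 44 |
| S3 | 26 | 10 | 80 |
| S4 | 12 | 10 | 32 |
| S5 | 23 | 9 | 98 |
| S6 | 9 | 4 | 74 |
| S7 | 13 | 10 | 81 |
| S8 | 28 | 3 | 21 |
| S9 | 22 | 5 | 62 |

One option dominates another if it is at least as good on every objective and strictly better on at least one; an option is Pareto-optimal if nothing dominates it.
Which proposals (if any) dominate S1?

S6

S6: time 9≤22, risk 4≤6, benefit score 74≥69 — dominates S1.
Others (S2, S3, S4, S5, S7, S8, S9) are each worse than S1 on at least one objective.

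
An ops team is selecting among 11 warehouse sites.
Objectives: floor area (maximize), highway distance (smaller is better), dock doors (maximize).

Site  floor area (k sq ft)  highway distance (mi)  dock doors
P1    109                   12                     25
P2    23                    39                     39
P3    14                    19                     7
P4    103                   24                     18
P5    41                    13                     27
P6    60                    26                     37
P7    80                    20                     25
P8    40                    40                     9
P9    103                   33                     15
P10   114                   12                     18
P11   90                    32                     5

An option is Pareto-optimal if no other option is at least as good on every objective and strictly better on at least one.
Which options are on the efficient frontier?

P1: not dominated.
P2: not dominated (best dock doors).
P3: dominated by P1 (floor area 109≥14, highway distance 12≤19, dock doors 25≥7).
P4: dominated by P1 (floor area 109≥103, highway distance 12≤24, dock doors 25≥18).
P5: not dominated.
P6: not dominated.
P7: dominated by P1 (floor area 109≥80, highway distance 12≤20, dock doors 25≥25).
P8: dominated by P1 (floor area 109≥40, highway distance 12≤40, dock doors 25≥9).
P9: dominated by P1 (floor area 109≥103, highway distance 12≤33, dock doors 25≥15).
P10: not dominated (best floor area).
P11: dominated by P1 (floor area 109≥90, highway distance 12≤32, dock doors 25≥5).

P1, P2, P5, P6, P10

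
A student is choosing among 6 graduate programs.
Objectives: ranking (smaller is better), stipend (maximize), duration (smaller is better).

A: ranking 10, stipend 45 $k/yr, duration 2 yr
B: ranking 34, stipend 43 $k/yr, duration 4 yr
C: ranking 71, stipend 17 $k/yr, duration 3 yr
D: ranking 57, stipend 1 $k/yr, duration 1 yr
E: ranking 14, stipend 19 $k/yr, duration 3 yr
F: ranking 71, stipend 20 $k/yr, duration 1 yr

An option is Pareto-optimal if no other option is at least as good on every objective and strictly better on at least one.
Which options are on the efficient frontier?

A, D, F

A: not dominated (best ranking).
B: dominated by A (ranking 10≤34, stipend 45≥43, duration 2≤4).
C: dominated by A (ranking 10≤71, stipend 45≥17, duration 2≤3).
D: not dominated.
E: dominated by A (ranking 10≤14, stipend 45≥19, duration 2≤3).
F: not dominated.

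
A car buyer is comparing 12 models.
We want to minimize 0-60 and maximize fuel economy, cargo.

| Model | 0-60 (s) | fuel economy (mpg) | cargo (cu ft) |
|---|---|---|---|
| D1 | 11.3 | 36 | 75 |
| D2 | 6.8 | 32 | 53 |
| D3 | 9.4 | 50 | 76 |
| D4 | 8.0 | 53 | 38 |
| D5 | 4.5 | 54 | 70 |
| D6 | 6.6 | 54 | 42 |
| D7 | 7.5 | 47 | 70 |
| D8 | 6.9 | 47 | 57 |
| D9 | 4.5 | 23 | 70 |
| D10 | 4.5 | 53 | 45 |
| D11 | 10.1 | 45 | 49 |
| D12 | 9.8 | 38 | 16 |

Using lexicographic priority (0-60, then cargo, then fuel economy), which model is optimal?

D5

First minimize 0-60: best is 4.5, kept {D5, D9, D10}.
Then maximize cargo: best is 70, kept {D5, D9}.
Then maximize fuel economy: best is 54, kept {D5}.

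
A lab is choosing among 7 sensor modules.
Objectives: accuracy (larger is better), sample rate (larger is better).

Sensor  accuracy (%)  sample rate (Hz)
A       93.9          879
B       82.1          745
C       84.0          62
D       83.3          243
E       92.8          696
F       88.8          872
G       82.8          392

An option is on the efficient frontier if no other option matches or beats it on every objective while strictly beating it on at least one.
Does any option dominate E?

Yes

A vs E: accuracy 93.9≥92.8, sample rate 879≥696 — A is at least as good on every objective and strictly better on at least one, so A dominates E.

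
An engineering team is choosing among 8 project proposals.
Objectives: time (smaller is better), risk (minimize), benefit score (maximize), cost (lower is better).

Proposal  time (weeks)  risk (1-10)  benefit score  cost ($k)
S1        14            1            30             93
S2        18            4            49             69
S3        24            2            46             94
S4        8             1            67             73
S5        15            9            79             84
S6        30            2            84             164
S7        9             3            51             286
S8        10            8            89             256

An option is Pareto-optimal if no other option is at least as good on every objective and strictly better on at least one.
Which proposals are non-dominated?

S1: dominated by S4 (time 8≤14, risk 1≤1, benefit score 67≥30, cost 73≤93).
S2: not dominated (best cost).
S3: dominated by S4 (time 8≤24, risk 1≤2, benefit score 67≥46, cost 73≤94).
S4: not dominated (best time).
S5: not dominated.
S6: not dominated.
S7: dominated by S4 (time 8≤9, risk 1≤3, benefit score 67≥51, cost 73≤286).
S8: not dominated (best benefit score).

S2, S4, S5, S6, S8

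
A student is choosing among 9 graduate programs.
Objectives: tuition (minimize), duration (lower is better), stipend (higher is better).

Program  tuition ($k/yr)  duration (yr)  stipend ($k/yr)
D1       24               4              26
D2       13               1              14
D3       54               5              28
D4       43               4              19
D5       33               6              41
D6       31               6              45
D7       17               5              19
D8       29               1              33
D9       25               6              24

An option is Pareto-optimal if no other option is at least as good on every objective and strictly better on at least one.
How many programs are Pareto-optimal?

D1: not dominated.
D2: not dominated (best tuition).
D3: dominated by D8 (tuition 29≤54, duration 1≤5, stipend 33≥28).
D4: dominated by D1 (tuition 24≤43, duration 4≤4, stipend 26≥19).
D5: dominated by D6 (tuition 31≤33, duration 6≤6, stipend 45≥41).
D6: not dominated (best stipend).
D7: not dominated.
D8: not dominated.
D9: dominated by D1 (tuition 24≤25, duration 4≤6, stipend 26≥24).
Pareto-optimal: D1, D2, D6, D7, D8 → 5.

5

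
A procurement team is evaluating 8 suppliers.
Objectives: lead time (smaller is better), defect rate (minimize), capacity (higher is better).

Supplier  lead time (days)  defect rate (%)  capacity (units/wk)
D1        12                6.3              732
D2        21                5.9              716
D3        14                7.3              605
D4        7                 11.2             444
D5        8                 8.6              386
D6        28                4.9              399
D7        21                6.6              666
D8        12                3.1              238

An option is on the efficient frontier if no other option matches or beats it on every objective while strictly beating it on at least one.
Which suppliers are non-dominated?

D1: not dominated (best capacity).
D2: not dominated.
D3: dominated by D1 (lead time 12≤14, defect rate 6.3≤7.3, capacity 732≥605).
D4: not dominated (best lead time).
D5: not dominated.
D6: not dominated.
D7: dominated by D1 (lead time 12≤21, defect rate 6.3≤6.6, capacity 732≥666).
D8: not dominated (best defect rate).

D1, D2, D4, D5, D6, D8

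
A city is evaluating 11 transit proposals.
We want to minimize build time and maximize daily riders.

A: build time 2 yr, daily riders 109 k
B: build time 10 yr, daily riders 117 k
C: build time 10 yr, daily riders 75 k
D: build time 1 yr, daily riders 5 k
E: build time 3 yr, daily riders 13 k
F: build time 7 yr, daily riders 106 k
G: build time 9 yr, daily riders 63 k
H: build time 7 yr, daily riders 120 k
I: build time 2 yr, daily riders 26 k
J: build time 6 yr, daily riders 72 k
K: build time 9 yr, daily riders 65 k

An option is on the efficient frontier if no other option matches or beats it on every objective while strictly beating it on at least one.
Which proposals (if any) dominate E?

A: build time 2≤3, daily riders 109≥13 — dominates E.
I: build time 2≤3, daily riders 26≥13 — dominates E.
Others (B, C, D, F, G, H, J, K) are each worse than E on at least one objective.

A, I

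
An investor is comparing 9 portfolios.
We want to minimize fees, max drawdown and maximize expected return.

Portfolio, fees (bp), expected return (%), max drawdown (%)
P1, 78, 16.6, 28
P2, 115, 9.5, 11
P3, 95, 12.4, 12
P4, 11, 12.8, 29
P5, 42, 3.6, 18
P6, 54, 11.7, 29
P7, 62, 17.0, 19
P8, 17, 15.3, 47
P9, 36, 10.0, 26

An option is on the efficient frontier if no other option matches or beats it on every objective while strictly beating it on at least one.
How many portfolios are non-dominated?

P1: dominated by P7 (fees 62≤78, expected return 17.0≥16.6, max drawdown 19≤28).
P2: not dominated (best max drawdown).
P3: not dominated.
P4: not dominated (best fees).
P5: not dominated.
P6: dominated by P4 (fees 11≤54, expected return 12.8≥11.7, max drawdown 29≤29).
P7: not dominated (best expected return).
P8: not dominated.
P9: not dominated.
Pareto-optimal: P2, P3, P4, P5, P7, P8, P9 → 7.

7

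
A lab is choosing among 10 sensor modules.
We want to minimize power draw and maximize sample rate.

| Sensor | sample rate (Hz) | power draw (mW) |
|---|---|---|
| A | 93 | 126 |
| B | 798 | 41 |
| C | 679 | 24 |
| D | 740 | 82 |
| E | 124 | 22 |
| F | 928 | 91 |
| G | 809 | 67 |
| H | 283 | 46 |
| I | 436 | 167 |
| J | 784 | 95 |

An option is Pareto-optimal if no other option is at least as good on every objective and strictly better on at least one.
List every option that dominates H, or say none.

B, C

B: sample rate 798≥283, power draw 41≤46 — dominates H.
C: sample rate 679≥283, power draw 24≤46 — dominates H.
Others (A, D, E, F, G, I, J) are each worse than H on at least one objective.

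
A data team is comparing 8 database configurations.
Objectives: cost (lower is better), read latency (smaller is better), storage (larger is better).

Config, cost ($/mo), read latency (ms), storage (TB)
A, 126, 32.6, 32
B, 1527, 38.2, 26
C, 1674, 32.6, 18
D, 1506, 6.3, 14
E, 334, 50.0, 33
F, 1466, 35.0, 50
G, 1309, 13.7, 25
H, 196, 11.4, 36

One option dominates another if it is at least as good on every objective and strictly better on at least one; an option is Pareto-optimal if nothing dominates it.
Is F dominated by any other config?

A: worse on storage (32 vs 50).
B: worse on cost (1527 vs 1466).
C: worse on cost (1674 vs 1466).
D: worse on cost (1506 vs 1466).
E: worse on read latency (50.0 vs 35.0).
G: worse on storage (25 vs 50).
H: worse on storage (36 vs 50).
No option is at least as good as F on every objective and strictly better on one.

No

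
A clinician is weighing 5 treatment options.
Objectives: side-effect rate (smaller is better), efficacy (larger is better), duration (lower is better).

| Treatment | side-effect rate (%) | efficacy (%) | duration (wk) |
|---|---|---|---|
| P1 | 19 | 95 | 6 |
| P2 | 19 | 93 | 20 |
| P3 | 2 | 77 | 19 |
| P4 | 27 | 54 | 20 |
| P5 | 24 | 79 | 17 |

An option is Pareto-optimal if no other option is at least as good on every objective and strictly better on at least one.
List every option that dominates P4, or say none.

P1, P2, P3, P5

P1: side-effect rate 19≤27, efficacy 95≥54, duration 6≤20 — dominates P4.
P2: side-effect rate 19≤27, efficacy 93≥54, duration 20≤20 — dominates P4.
P3: side-effect rate 2≤27, efficacy 77≥54, duration 19≤20 — dominates P4.
P5: side-effect rate 24≤27, efficacy 79≥54, duration 17≤20 — dominates P4.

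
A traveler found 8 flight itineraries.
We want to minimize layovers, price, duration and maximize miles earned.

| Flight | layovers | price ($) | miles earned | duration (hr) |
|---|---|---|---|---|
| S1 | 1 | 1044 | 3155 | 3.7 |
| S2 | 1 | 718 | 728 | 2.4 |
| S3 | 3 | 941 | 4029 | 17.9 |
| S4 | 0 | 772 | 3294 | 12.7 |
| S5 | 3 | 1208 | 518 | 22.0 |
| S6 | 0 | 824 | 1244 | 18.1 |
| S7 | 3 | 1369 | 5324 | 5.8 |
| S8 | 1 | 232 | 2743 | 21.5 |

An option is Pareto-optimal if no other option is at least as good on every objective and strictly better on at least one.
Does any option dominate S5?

Yes

S1 vs S5: layovers 1≤3, price 1044≤1208, miles earned 3155≥518, duration 3.7≤22.0 — S1 is at least as good on every objective and strictly better on at least one, so S1 dominates S5.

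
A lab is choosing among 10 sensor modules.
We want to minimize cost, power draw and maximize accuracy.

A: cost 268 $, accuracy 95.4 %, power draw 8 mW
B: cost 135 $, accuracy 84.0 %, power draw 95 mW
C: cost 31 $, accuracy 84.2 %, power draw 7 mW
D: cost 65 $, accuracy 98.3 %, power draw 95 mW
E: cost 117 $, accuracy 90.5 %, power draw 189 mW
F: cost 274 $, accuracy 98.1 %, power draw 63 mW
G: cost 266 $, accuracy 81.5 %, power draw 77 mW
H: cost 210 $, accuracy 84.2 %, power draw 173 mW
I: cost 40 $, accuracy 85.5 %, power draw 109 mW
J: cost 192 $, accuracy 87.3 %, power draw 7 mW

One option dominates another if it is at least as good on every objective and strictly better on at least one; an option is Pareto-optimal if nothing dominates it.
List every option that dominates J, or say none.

A: worse on cost (268 vs 192).
B: worse on accuracy (84.0 vs 87.3).
C: worse on accuracy (84.2 vs 87.3).
D: worse on power draw (95 vs 7).
E: worse on power draw (189 vs 7).
F: worse on cost (274 vs 192).
G: worse on cost (266 vs 192).
H: worse on cost (210 vs 192).
I: worse on accuracy (85.5 vs 87.3).
No option dominates J.

none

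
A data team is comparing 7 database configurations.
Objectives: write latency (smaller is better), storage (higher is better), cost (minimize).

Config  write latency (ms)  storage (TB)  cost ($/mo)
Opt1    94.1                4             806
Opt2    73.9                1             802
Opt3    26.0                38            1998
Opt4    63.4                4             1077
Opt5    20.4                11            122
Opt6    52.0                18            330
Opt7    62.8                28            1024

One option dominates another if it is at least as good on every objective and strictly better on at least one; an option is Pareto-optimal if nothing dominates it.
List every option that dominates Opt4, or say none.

Opt5, Opt6, Opt7

Opt5: write latency 20.4≤63.4, storage 11≥4, cost 122≤1077 — dominates Opt4.
Opt6: write latency 52.0≤63.4, storage 18≥4, cost 330≤1077 — dominates Opt4.
Opt7: write latency 62.8≤63.4, storage 28≥4, cost 1024≤1077 — dominates Opt4.
Others (Opt1, Opt2, Opt3) are each worse than Opt4 on at least one objective.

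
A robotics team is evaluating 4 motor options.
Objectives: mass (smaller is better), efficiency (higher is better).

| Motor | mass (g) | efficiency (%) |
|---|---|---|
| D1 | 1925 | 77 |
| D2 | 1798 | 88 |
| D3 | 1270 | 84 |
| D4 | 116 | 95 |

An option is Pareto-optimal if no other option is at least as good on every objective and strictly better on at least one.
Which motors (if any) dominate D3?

D4: mass 116≤1270, efficiency 95≥84 — dominates D3.
Others (D1, D2) are each worse than D3 on at least one objective.

D4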